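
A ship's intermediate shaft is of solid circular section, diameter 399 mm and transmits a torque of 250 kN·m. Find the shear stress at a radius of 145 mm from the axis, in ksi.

2.11 ksi

J = πd⁴/32 = π(0.399)⁴/32 = 2.488×10^-3 m⁴.
Shear stress varies linearly with radius: τ = T·r/J = 250000 × 0.145 / 2.488×10^-3 = 1.457×10^7 Pa.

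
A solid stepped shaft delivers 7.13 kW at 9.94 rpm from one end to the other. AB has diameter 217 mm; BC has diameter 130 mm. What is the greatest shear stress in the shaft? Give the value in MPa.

15.9 MPa

ω = 2π·9.94/60 = 1.041 rad/s, so T = P/ω = 7.13×10³ / 1.041 = 6850 N·m.
Under the same torque, τ_max = 16T/(πd³) is largest where d is smallest — segment BC (d = 130 mm).
τ_max = 16·6850/(π·(0.130)³) = 1.588×10^7 Pa.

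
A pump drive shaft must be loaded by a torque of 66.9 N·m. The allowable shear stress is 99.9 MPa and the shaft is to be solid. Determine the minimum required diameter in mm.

For a solid shaft τ_max = 16T/(πd³), so d = (16T/(π τ_allow))^(1/3) = (16·66.90/(π·9.99×10^7))^(1/3) = 0.01505 m.

15.1 mm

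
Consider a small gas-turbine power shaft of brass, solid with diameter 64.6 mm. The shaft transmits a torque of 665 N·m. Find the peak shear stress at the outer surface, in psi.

J = πd⁴/32 = π(0.0646)⁴/32 = 1.710×10^-6 m⁴.
τ_max = T·r/J = 665.0 × 0.0323 / 1.710×10^-6 = 1.256×10^7 Pa.

1820 psi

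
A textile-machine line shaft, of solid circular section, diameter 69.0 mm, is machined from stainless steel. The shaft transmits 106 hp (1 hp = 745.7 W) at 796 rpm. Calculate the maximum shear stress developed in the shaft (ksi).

ω = 2π·796/60 = 83.36 rad/s, so T = P/ω = 106×745.7 / 83.36 = 948.3 N·m.
J = πd⁴/32 = π(0.0690)⁴/32 = 2.225×10^-6 m⁴.
τ_max = T·r/J = 948.3 × 0.0345 / 2.225×10^-6 = 1.470×10^7 Pa.

2.13 ksi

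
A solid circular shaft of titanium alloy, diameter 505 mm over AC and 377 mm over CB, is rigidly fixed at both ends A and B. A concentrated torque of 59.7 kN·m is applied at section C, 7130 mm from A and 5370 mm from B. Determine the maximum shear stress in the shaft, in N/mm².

Compatibility: T_A·a/J_AC = T_B·b/J_CB with T_A + T_B = T₀.
J_AC = 6.39×10^-3 m⁴, J_CB = 1.98×10^-3 m⁴, so T_A = T₀·(J_AC/a)/((J_AC/a)+(J_CB/b)) = 42270 N·m, T_B = 17430 N·m.
τ in each portion: τ_AC = 1.67×10^6 Pa, τ_CB = 1.66×10^6 Pa; maximum is in AC.
τ_max = T_AC·r/J = 42270·0.253/6.39×10^-3 = 1.672×10^6 Pa.

1.67 N/mm²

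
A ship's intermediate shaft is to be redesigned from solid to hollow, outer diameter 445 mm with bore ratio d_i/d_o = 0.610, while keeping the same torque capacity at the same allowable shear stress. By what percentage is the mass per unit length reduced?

Equal τ_max and T ⇒ the solid shaft needs d_s³ = d_o³(1−k⁴), so d_s = 445·(1−0.610⁴)^(1/3) = 423.4 mm.
Area ratio A_h/A_s = d_o²(1−k²)/d_s² = (1−k²)/(1−k⁴)^(2/3) = 0.6935.
Mass saving = 1 − 0.6935 = 30.7 %.

30.7 %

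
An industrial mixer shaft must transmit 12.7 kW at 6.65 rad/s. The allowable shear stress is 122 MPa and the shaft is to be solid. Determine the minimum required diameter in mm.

ω = 6.65 rad/s, so T = P/ω = 12.7×10³ / 6.650 = 1910 N·m.
For a solid shaft τ_max = 16T/(πd³), so d = (16T/(π τ_allow))^(1/3) = (16·1910/(π·1.22×10^8))^(1/3) = 0.04304 m.

43.0 mm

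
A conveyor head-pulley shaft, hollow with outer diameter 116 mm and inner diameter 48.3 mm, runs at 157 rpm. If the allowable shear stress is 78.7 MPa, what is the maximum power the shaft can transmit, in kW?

J = π(d_o⁴ − d_i⁴)/32 = π(0.116⁴ − 0.0483⁴)/32 = 1.724×10^-5 m⁴.
T_max = τ_allow·J/r = 7.87×10^7 × 1.724×10^-5 / 0.0580 = 23400 N·m.
ω = 2π·157/60 = 16.44 rad/s, so P_max = T_max·ω = 3.846×10^5 W.

385 kW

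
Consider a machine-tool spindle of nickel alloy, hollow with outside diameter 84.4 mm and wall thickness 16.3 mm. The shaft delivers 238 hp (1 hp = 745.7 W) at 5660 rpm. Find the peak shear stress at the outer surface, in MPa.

2.96 MPa

ω = 2π·5660/60 = 592.7 rad/s, so T = P/ω = 238×745.7 / 592.7 = 299.4 N·m.
J = π(d_o⁴ − d_i⁴)/32 = π(0.0844⁴ − 0.0518⁴)/32 = 4.275×10^-6 m⁴.
τ_max = T·r/J = 299.4 × 0.0422 / 4.275×10^-6 = 2.956×10^6 Pa.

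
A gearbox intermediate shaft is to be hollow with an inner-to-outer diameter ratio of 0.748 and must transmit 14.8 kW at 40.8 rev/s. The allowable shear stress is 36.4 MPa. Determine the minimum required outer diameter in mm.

ω = 2π·40.8 = 256.4 rad/s, so T = P/ω = 14.8×10³ / 256.4 = 57.73 N·m.
For a hollow shaft with d_i/d_o = 0.748: τ_max = 16T/(π d_o³ (1−k⁴)), so d_o = [16T/(π τ_allow (1−k⁴))]^(1/3) = [16·57.73/(π·3.64×10^7·0.6870)]^(1/3) = 0.02274 m.

22.7 mm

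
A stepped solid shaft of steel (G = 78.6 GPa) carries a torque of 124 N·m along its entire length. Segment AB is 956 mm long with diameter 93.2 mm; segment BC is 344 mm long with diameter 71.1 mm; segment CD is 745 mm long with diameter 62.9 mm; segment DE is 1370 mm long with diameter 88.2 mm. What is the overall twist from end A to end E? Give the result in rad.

0.00155 rad

J_AB = π(0.0932)⁴/32 = 7.41×10^-6 m⁴; J_BC = π(0.0711)⁴/32 = 2.51×10^-6 m⁴; J_CD = π(0.0629)⁴/32 = 1.54×10^-6 m⁴; J_DE = π(0.0882)⁴/32 = 5.94×10^-6 m⁴.
θ = (T/G)·Σ L_i/J_i = (124.0/78.6×10⁹)·(0.956/7.41×10^-6 + 0.344/2.51×10^-6 + 0.745/1.54×10^-6 + 1.37/5.94×10^-6) = 1.549×10^-3 rad.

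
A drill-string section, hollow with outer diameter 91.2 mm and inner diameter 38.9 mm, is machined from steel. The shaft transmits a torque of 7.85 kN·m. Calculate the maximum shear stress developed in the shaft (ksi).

J = π(d_o⁴ − d_i⁴)/32 = π(0.0912⁴ − 0.0389⁴)/32 = 6.567×10^-6 m⁴.
τ_max = T·r/J = 7850 × 0.0456 / 6.567×10^-6 = 5.451×10^7 Pa.

7.91 ksi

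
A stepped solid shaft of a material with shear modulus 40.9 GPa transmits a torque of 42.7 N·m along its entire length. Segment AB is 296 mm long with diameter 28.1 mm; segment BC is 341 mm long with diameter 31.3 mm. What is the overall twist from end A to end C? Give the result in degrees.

J_AB = π(0.0281)⁴/32 = 6.12×10^-8 m⁴; J_BC = π(0.0313)⁴/32 = 9.42×10^-8 m⁴.
θ = (T/G)·Σ L_i/J_i = (42.70/40.9×10⁹)·(0.296/6.12×10^-8 + 0.341/9.42×10^-8) = 8.827×10^-3 rad.

0.506°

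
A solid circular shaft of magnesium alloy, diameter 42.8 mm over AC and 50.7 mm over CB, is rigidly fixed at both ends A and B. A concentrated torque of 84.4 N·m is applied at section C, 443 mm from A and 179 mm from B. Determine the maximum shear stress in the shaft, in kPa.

Compatibility: T_A·a/J_AC = T_B·b/J_CB with T_A + T_B = T₀.
J_AC = 3.29×10^-7 m⁴, J_CB = 6.49×10^-7 m⁴, so T_A = T₀·(J_AC/a)/((J_AC/a)+(J_CB/b)) = 14.37 N·m, T_B = 70.03 N·m.
τ in each portion: τ_AC = 9.33×10^5 Pa, τ_CB = 2.74×10^6 Pa; maximum is in CB.
τ_max = T_CB·r/J = 70.03·0.0254/6.49×10^-7 = 2.737×10^6 Pa.

2740 kPa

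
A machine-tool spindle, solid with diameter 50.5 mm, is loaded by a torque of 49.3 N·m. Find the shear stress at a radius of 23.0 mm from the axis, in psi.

258 psi

J = πd⁴/32 = π(0.0505)⁴/32 = 6.385×10^-7 m⁴.
Shear stress varies linearly with radius: τ = T·r/J = 49.30 × 0.0230 / 6.385×10^-7 = 1.776×10^6 Pa.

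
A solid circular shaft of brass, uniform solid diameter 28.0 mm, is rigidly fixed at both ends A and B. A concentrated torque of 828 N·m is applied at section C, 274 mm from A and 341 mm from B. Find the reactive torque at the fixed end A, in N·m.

459 N·m

With uniform GJ and both ends fixed, compatibility θ_AC = θ_CB gives T_A·a = T_B·b, together with T_A + T_B = T₀.
T_A = T₀·b/(a+b) = 828.0·341/615.0 = 459.1 N·m; T_B = 368.9 N·m.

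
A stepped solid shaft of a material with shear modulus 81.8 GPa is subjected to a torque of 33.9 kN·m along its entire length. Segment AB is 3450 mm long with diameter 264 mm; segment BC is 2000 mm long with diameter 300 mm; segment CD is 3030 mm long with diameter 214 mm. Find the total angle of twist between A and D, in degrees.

J_AB = π(0.264)⁴/32 = 4.77×10^-4 m⁴; J_BC = π(0.300)⁴/32 = 7.95×10^-4 m⁴; J_CD = π(0.214)⁴/32 = 2.06×10^-4 m⁴.
θ = (T/G)·Σ L_i/J_i = (33900/81.8×10⁹)·(3.45/4.77×10^-4 + 2.00/7.95×10^-4 + 3.03/2.06×10^-4) = 0.01014 rad.

0.581°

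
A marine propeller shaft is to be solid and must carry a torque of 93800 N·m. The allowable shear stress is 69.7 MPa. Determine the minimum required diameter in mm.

For a solid shaft τ_max = 16T/(πd³), so d = (16T/(π τ_allow))^(1/3) = (16·93800/(π·6.97×10^7))^(1/3) = 0.1900 m.

190 mm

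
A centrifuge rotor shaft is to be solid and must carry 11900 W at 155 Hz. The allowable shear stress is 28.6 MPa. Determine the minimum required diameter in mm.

ω = 2π·155 = 973.9 rad/s, so T = P/ω = 11900 / 973.9 = 12.22 N·m.
For a solid shaft τ_max = 16T/(πd³), so d = (16T/(π τ_allow))^(1/3) = (16·12.22/(π·2.86×10^7))^(1/3) = 0.01296 m.

13.0 mm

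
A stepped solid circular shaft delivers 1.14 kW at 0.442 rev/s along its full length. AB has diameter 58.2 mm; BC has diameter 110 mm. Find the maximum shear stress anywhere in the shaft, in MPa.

ω = 2π·0.442 = 2.777 rad/s, so T = P/ω = 1.14×10³ / 2.777 = 410.5 N·m.
Under the same torque, τ_max = 16T/(πd³) is largest where d is smallest — segment AB (d = 58.2 mm).
τ_max = 16·410.5/(π·(0.0582)³) = 1.060×10^7 Pa.

10.6 MPa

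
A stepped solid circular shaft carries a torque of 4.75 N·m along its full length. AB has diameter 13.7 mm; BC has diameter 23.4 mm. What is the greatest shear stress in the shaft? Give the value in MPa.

Under the same torque, τ_max = 16T/(πd³) is largest where d is smallest — segment AB (d = 13.7 mm).
τ_max = 16·4.750/(π·(0.0137)³) = 9.408×10^6 Pa.

9.41 MPa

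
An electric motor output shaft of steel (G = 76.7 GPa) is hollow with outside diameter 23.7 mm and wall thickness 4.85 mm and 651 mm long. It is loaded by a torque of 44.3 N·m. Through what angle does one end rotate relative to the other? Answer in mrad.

13.8 mrad

J = π(d_o⁴ − d_i⁴)/32 = π(0.0237⁴ − 0.0140⁴)/32 = 2.720×10^-8 m⁴.
θ = T·L/(G·J) = 44.30 × 0.651 / (76.7×10⁹ × 2.720×10^-8) = 0.01382 rad.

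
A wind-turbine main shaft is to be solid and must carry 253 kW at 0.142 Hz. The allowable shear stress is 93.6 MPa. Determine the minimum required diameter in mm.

ω = 2π·0.142 = 0.8922 rad/s, so T = P/ω = 253×10³ / 0.8922 = 283600 N·m.
For a solid shaft τ_max = 16T/(πd³), so d = (16T/(π τ_allow))^(1/3) = (16·283600/(π·9.36×10^7))^(1/3) = 0.2490 m.

249 mm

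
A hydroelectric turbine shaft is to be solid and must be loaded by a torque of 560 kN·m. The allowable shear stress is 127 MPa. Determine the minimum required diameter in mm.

282 mm

For a solid shaft τ_max = 16T/(πd³), so d = (16T/(π τ_allow))^(1/3) = (16·560000/(π·1.27×10^8))^(1/3) = 0.2821 m.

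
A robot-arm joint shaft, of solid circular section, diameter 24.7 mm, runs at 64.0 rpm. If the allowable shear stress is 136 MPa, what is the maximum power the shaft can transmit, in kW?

2.70 kW

J = πd⁴/32 = π(0.0247)⁴/32 = 3.654×10^-8 m⁴.
T_max = τ_allow·J/r = 1.36×10^8 × 3.654×10^-8 / 0.0123 = 402.4 N·m.
ω = 2π·64.0/60 = 6.702 rad/s, so P_max = T_max·ω = 2697 W.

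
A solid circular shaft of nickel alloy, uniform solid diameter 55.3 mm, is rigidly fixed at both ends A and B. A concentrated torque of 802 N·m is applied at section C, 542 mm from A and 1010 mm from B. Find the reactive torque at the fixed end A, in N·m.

With uniform GJ and both ends fixed, compatibility θ_AC = θ_CB gives T_A·a = T_B·b, together with T_A + T_B = T₀.
T_A = T₀·b/(a+b) = 802.0·1010/1552 = 521.9 N·m; T_B = 280.1 N·m.

522 N·m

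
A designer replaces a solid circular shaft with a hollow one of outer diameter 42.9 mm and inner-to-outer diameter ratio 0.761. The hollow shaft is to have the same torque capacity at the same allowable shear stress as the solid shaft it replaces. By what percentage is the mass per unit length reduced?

Equal τ_max and T ⇒ the solid shaft needs d_s³ = d_o³(1−k⁴), so d_s = 42.9·(1−0.761⁴)^(1/3) = 37.44 mm.
Area ratio A_h/A_s = d_o²(1−k²)/d_s² = (1−k²)/(1−k⁴)^(2/3) = 0.5526.
Mass saving = 1 − 0.5526 = 44.7 %.

44.7 %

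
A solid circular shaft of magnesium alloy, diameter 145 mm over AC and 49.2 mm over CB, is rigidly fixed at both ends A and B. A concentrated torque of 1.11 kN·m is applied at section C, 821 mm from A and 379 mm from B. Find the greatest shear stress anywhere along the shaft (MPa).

Compatibility: T_A·a/J_AC = T_B·b/J_CB with T_A + T_B = T₀.
J_AC = 4.34×10^-5 m⁴, J_CB = 5.75×10^-7 m⁴, so T_A = T₀·(J_AC/a)/((J_AC/a)+(J_CB/b)) = 1079 N·m, T_B = 30.98 N·m.
τ in each portion: τ_AC = 1.80×10^6 Pa, τ_CB = 1.32×10^6 Pa; maximum is in AC.
τ_max = T_AC·r/J = 1079·0.0725/4.34×10^-5 = 1.803×10^6 Pa.

1.80 MPa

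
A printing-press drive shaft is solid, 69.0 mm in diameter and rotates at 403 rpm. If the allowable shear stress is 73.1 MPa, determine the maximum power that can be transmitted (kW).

199 kW

J = πd⁴/32 = π(0.0690)⁴/32 = 2.225×10^-6 m⁴.
T_max = τ_allow·J/r = 7.31×10^7 × 2.225×10^-6 / 0.0345 = 4715 N·m.
ω = 2π·403/60 = 42.20 rad/s, so P_max = T_max·ω = 1.990×10^5 W.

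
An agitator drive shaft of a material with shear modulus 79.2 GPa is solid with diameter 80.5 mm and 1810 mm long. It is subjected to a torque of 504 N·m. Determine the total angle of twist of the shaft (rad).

J = πd⁴/32 = π(0.0805)⁴/32 = 4.123×10^-6 m⁴.
θ = T·L/(G·J) = 504.0 × 1.81 / (79.2×10⁹ × 4.123×10^-6) = 2.794×10^-3 rad.

0.00279 rad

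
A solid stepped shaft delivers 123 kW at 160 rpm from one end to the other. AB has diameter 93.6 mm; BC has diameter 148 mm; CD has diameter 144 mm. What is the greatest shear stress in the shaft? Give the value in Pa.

ω = 2π·160/60 = 16.76 rad/s, so T = P/ω = 123×10³ / 16.76 = 7341 N·m.
Under the same torque, τ_max = 16T/(πd³) is largest where d is smallest — segment AB (d = 93.6 mm).
τ_max = 16·7341/(π·(0.0936)³) = 4.559×10^7 Pa.

4.56e7 Pa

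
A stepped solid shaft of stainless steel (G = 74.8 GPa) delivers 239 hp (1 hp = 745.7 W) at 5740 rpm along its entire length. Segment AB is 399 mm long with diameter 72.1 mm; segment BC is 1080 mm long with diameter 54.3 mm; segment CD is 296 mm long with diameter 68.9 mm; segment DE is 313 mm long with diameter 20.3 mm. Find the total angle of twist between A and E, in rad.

0.0806 rad

ω = 2π·5740/60 = 601.1 rad/s, so T = P/ω = 239×745.7 / 601.1 = 296.5 N·m.
J_AB = π(0.0721)⁴/32 = 2.65×10^-6 m⁴; J_BC = π(0.0543)⁴/32 = 8.53×10^-7 m⁴; J_CD = π(0.0689)⁴/32 = 2.21×10^-6 m⁴; J_DE = π(0.0203)⁴/32 = 1.67×10^-8 m⁴.
θ = (T/G)·Σ L_i/J_i = (296.5/74.8×10⁹)·(0.399/2.65×10^-6 + 1.08/8.53×10^-7 + 0.296/2.21×10^-6 + 0.313/1.67×10^-8) = 0.08056 rad.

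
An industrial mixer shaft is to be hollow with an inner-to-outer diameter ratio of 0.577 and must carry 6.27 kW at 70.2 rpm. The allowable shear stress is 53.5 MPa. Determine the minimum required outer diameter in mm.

ω = 2π·70.2/60 = 7.351 rad/s, so T = P/ω = 6.27×10³ / 7.351 = 852.9 N·m.
For a hollow shaft with d_i/d_o = 0.577: τ_max = 16T/(π d_o³ (1−k⁴)), so d_o = [16T/(π τ_allow (1−k⁴))]^(1/3) = [16·852.9/(π·5.35×10^7·0.8892)]^(1/3) = 0.04503 m.

45.0 mm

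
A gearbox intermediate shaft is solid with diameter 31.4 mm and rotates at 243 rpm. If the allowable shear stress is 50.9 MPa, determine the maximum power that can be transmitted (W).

J = πd⁴/32 = π(0.0314)⁴/32 = 9.544×10^-8 m⁴.
T_max = τ_allow·J/r = 5.09×10^7 × 9.544×10^-8 / 0.0157 = 309.4 N·m.
ω = 2π·243/60 = 25.45 rad/s, so P_max = T_max·ω = 7874 W.

7870 W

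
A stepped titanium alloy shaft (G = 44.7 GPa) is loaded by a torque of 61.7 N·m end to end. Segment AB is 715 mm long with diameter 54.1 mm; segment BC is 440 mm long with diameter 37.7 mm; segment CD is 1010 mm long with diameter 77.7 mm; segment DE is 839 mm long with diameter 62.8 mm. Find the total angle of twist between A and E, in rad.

J_AB = π(0.0541)⁴/32 = 8.41×10^-7 m⁴; J_BC = π(0.0377)⁴/32 = 1.98×10^-7 m⁴; J_CD = π(0.0777)⁴/32 = 3.58×10^-6 m⁴; J_DE = π(0.0628)⁴/32 = 1.53×10^-6 m⁴.
θ = (T/G)·Σ L_i/J_i = (61.70/44.7×10⁹)·(0.715/8.41×10^-7 + 0.440/1.98×10^-7 + 1.01/3.58×10^-6 + 0.839/1.53×10^-6) = 5.384×10^-3 rad.

0.00538 rad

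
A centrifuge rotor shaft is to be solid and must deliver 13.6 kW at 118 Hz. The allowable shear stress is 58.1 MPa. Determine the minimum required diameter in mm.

ω = 2π·118 = 741.4 rad/s, so T = P/ω = 13.6×10³ / 741.4 = 18.34 N·m.
For a solid shaft τ_max = 16T/(πd³), so d = (16T/(π τ_allow))^(1/3) = (16·18.34/(π·5.81×10^7))^(1/3) = 0.01172 m.

11.7 mm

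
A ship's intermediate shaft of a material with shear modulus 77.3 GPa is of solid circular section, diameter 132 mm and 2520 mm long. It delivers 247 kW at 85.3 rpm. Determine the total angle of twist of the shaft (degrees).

1.73°

ω = 2π·85.3/60 = 8.933 rad/s, so T = P/ω = 247×10³ / 8.933 = 27650 N·m.
J = πd⁴/32 = π(0.132)⁴/32 = 2.981×10^-5 m⁴.
θ = T·L/(G·J) = 27650 × 2.52 / (77.3×10⁹ × 2.981×10^-5) = 0.03024 rad.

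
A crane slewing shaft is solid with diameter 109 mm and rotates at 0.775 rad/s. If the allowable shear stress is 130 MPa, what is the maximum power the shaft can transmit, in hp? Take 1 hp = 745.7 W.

34.4 hp

J = πd⁴/32 = π(0.109)⁴/32 = 1.386×10^-5 m⁴.
T_max = τ_allow·J/r = 1.30×10^8 × 1.386×10^-5 / 0.0545 = 33060 N·m.
ω = 0.775 rad/s, so P_max = T_max·ω = 2.562×10^4 W.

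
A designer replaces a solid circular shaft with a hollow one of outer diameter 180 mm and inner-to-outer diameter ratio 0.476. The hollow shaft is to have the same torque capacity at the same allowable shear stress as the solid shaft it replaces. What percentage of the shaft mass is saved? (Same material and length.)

19.9 %

Equal τ_max and T ⇒ the solid shaft needs d_s³ = d_o³(1−k⁴), so d_s = 180·(1−0.476⁴)^(1/3) = 176.9 mm.
Area ratio A_h/A_s = d_o²(1−k²)/d_s² = (1−k²)/(1−k⁴)^(2/3) = 0.8011.
Mass saving = 1 − 0.8011 = 19.9 %.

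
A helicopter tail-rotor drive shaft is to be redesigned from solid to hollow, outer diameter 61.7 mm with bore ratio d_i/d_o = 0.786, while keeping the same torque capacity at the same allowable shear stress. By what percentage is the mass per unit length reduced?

Equal τ_max and T ⇒ the solid shaft needs d_s³ = d_o³(1−k⁴), so d_s = 61.7·(1−0.786⁴)^(1/3) = 52.56 mm.
Area ratio A_h/A_s = d_o²(1−k²)/d_s² = (1−k²)/(1−k⁴)^(2/3) = 0.5266.
Mass saving = 1 − 0.5266 = 47.3 %.

47.3 %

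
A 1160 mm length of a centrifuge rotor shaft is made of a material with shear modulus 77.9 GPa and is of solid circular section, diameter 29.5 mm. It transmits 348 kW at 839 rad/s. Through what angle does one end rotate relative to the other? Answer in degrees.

ω = 839 rad/s, so T = P/ω = 348×10³ / 839.0 = 414.8 N·m.
J = πd⁴/32 = π(0.0295)⁴/32 = 7.435×10^-8 m⁴.
θ = T·L/(G·J) = 414.8 × 1.16 / (77.9×10⁹ × 7.435×10^-8) = 0.08307 rad.

4.76°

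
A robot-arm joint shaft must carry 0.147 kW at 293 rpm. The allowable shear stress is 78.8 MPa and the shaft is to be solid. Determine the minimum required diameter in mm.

ω = 2π·293/60 = 30.68 rad/s, so T = P/ω = 0.147×10³ / 30.68 = 4.791 N·m.
For a solid shaft τ_max = 16T/(πd³), so d = (16T/(π τ_allow))^(1/3) = (16·4.791/(π·7.88×10^7))^(1/3) = 0.006765 m.

6.77 mm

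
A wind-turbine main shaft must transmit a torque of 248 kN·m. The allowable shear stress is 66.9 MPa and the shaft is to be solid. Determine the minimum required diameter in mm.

266 mm

For a solid shaft τ_max = 16T/(πd³), so d = (16T/(π τ_allow))^(1/3) = (16·248000/(π·6.69×10^7))^(1/3) = 0.2663 m.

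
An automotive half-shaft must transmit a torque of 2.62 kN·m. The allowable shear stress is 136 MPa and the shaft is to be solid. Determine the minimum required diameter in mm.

For a solid shaft τ_max = 16T/(πd³), so d = (16T/(π τ_allow))^(1/3) = (16·2620/(π·1.36×10^8))^(1/3) = 0.04612 m.

46.1 mm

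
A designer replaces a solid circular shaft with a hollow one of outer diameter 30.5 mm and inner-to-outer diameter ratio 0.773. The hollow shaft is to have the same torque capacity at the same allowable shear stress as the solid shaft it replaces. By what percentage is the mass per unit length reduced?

Equal τ_max and T ⇒ the solid shaft needs d_s³ = d_o³(1−k⁴), so d_s = 30.5·(1−0.773⁴)^(1/3) = 26.32 mm.
Area ratio A_h/A_s = d_o²(1−k²)/d_s² = (1−k²)/(1−k⁴)^(2/3) = 0.5403.
Mass saving = 1 − 0.5403 = 46.0 %.

46.0 %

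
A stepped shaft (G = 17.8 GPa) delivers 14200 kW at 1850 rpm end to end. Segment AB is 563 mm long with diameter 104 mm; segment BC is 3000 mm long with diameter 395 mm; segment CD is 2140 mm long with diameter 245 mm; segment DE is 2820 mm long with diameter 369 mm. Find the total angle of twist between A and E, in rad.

0.238 rad

ω = 2π·1850/60 = 193.7 rad/s, so T = P/ω = 14200×10³ / 193.7 = 73300 N·m.
J_AB = π(0.104)⁴/32 = 1.15×10^-5 m⁴; J_BC = π(0.395)⁴/32 = 2.39×10^-3 m⁴; J_CD = π(0.245)⁴/32 = 3.54×10^-4 m⁴; J_DE = π(0.369)⁴/32 = 1.82×10^-3 m⁴.
θ = (T/G)·Σ L_i/J_i = (73300/17.8×10⁹)·(0.563/1.15×10^-5 + 3.00/2.39×10^-3 + 2.14/3.54×10^-4 + 2.82/1.82×10^-3) = 0.2383 rad.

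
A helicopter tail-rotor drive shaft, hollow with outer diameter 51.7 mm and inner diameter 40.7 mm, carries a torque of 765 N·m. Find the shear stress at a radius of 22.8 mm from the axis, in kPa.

J = π(d_o⁴ − d_i⁴)/32 = π(0.0517⁴ − 0.0407⁴)/32 = 4.320×10^-7 m⁴.
Shear stress varies linearly with radius: τ = T·r/J = 765.0 × 0.0228 / 4.320×10^-7 = 4.037×10^7 Pa.

40400 kPa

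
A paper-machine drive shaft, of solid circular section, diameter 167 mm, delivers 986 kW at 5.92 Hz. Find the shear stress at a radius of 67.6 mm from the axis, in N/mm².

23.5 N/mm²

ω = 2π·5.92 = 37.20 rad/s, so T = P/ω = 986×10³ / 37.20 = 26510 N·m.
J = πd⁴/32 = π(0.167)⁴/32 = 7.636×10^-5 m⁴.
Shear stress varies linearly with radius: τ = T·r/J = 26510 × 0.0676 / 7.636×10^-5 = 2.347×10^7 Pa.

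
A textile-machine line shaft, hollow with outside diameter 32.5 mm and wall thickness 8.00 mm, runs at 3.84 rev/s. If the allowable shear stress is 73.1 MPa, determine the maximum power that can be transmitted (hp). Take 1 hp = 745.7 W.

J = π(d_o⁴ − d_i⁴)/32 = π(0.0325⁴ − 0.0165⁴)/32 = 1.023×10^-7 m⁴.
T_max = τ_allow·J/r = 7.31×10^7 × 1.023×10^-7 / 0.0163 = 460.0 N·m.
ω = 2π·3.84 = 24.13 rad/s, so P_max = T_max·ω = 1.110×10^4 W.

14.9 hp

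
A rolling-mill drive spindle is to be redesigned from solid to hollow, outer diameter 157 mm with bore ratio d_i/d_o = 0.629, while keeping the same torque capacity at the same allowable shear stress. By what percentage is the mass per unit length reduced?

Equal τ_max and T ⇒ the solid shaft needs d_s³ = d_o³(1−k⁴), so d_s = 157·(1−0.629⁴)^(1/3) = 148.3 mm.
Area ratio A_h/A_s = d_o²(1−k²)/d_s² = (1−k²)/(1−k⁴)^(2/3) = 0.6770.
Mass saving = 1 − 0.6770 = 32.3 %.

32.3 %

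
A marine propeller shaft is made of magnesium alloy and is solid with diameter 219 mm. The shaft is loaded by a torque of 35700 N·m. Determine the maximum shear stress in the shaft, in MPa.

J = πd⁴/32 = π(0.219)⁴/32 = 2.258×10^-4 m⁴.
τ_max = T·r/J = 35700 × 0.110 / 2.258×10^-4 = 1.731×10^7 Pa.

17.3 MPa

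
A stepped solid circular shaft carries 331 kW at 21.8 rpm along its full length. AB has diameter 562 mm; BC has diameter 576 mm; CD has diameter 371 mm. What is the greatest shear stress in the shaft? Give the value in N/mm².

ω = 2π·21.8/60 = 2.283 rad/s, so T = P/ω = 331×10³ / 2.283 = 145000 N·m.
Under the same torque, τ_max = 16T/(πd³) is largest where d is smallest — segment CD (d = 371 mm).
τ_max = 16·145000/(π·(0.371)³) = 1.446×10^7 Pa.

14.5 N/mm²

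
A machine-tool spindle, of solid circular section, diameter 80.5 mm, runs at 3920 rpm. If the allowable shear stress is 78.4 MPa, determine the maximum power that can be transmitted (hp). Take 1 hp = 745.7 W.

4420 hp

J = πd⁴/32 = π(0.0805)⁴/32 = 4.123×10^-6 m⁴.
T_max = τ_allow·J/r = 7.84×10^7 × 4.123×10^-6 / 0.0403 = 8030 N·m.
ω = 2π·3920/60 = 410.5 rad/s, so P_max = T_max·ω = 3.296×10^6 W.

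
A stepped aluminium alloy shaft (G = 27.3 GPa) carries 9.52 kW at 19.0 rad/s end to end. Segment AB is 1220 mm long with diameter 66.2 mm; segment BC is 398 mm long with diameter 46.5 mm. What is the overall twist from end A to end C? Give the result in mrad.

27.8 mrad

ω = 19.0 rad/s, so T = P/ω = 9.52×10³ / 19.00 = 501.1 N·m.
J_AB = π(0.0662)⁴/32 = 1.89×10^-6 m⁴; J_BC = π(0.0465)⁴/32 = 4.59×10^-7 m⁴.
θ = (T/G)·Σ L_i/J_i = (501.1/27.3×10⁹)·(1.22/1.89×10^-6 + 0.398/4.59×10^-7) = 0.02779 rad.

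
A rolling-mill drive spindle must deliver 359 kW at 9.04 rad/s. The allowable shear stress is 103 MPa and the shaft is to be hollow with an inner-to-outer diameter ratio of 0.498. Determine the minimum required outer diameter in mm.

128 mm

ω = 9.04 rad/s, so T = P/ω = 359×10³ / 9.040 = 39710 N·m.
For a hollow shaft with d_i/d_o = 0.498: τ_max = 16T/(π d_o³ (1−k⁴)), so d_o = [16T/(π τ_allow (1−k⁴))]^(1/3) = [16·39710/(π·1.03×10^8·0.9385)]^(1/3) = 0.1279 m.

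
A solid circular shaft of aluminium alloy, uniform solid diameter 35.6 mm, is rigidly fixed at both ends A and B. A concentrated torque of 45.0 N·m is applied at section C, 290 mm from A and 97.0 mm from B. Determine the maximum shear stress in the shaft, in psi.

552 psi

With uniform GJ and both ends fixed, compatibility θ_AC = θ_CB gives T_A·a = T_B·b, together with T_A + T_B = T₀.
T_A = T₀·b/(a+b) = 45.00·97.0/387.0 = 11.28 N·m; T_B = 33.72 N·m.
τ in each portion: τ_AC = 1.27×10^6 Pa, τ_CB = 3.81×10^6 Pa; maximum is in CB.
τ_max = T_CB·r/J = 33.72·0.0178/1.58×10^-7 = 3.806×10^6 Pa.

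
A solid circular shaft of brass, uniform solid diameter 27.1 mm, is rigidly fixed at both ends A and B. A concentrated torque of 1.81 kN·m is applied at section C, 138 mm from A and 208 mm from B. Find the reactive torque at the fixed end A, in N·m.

With uniform GJ and both ends fixed, compatibility θ_AC = θ_CB gives T_A·a = T_B·b, together with T_A + T_B = T₀.
T_A = T₀·b/(a+b) = 1810·208/346.0 = 1088 N·m; T_B = 721.9 N·m.

1090 N·m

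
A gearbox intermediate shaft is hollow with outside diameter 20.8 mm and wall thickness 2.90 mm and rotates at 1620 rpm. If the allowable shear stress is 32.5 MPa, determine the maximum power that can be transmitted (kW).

7.11 kW

J = π(d_o⁴ − d_i⁴)/32 = π(0.0208⁴ − 0.0150⁴)/32 = 1.341×10^-8 m⁴.
T_max = τ_allow·J/r = 3.25×10^7 × 1.341×10^-8 / 0.0104 = 41.89 N·m.
ω = 2π·1620/60 = 169.6 rad/s, so P_max = T_max·ω = 7107 W.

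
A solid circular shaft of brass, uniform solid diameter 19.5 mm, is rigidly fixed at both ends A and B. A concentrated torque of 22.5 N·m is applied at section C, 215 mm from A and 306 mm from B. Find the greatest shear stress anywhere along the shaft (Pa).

9.08e6 Pa

With uniform GJ and both ends fixed, compatibility θ_AC = θ_CB gives T_A·a = T_B·b, together with T_A + T_B = T₀.
T_A = T₀·b/(a+b) = 22.50·306/521.0 = 13.21 N·m; T_B = 9.285 N·m.
τ in each portion: τ_AC = 9.08×10^6 Pa, τ_CB = 6.38×10^6 Pa; maximum is in AC.
τ_max = T_AC·r/J = 13.21·0.00975/1.42×10^-8 = 9.077×10^6 Pa.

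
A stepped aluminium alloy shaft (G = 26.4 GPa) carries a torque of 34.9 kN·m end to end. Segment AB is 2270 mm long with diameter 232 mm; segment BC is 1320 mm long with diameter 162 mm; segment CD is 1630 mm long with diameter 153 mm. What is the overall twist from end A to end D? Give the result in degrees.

J_AB = π(0.232)⁴/32 = 2.84×10^-4 m⁴; J_BC = π(0.162)⁴/32 = 6.76×10^-5 m⁴; J_CD = π(0.153)⁴/32 = 5.38×10^-5 m⁴.
θ = (T/G)·Σ L_i/J_i = (34900/26.4×10⁹)·(2.27/2.84×10^-4 + 1.32/6.76×10^-5 + 1.63/5.38×10^-5) = 0.07641 rad.

4.38°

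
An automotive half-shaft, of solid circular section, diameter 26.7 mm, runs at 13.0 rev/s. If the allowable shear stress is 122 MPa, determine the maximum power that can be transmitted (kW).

J = πd⁴/32 = π(0.0267)⁴/32 = 4.989×10^-8 m⁴.
T_max = τ_allow·J/r = 1.22×10^8 × 4.989×10^-8 / 0.0133 = 456.0 N·m.
ω = 2π·13.0 = 81.68 rad/s, so P_max = T_max·ω = 3.724×10^4 W.

37.2 kW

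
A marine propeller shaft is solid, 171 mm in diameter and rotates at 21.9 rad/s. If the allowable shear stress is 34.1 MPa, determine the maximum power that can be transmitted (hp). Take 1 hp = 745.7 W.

983 hp

J = πd⁴/32 = π(0.171)⁴/32 = 8.394×10^-5 m⁴.
T_max = τ_allow·J/r = 3.41×10^7 × 8.394×10^-5 / 0.0855 = 33480 N·m.
ω = 21.9 rad/s, so P_max = T_max·ω = 7.332×10^5 W.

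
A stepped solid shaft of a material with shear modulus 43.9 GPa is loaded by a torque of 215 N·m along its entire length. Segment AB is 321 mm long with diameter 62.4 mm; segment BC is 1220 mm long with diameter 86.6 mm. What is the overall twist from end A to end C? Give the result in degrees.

J_AB = π(0.0624)⁴/32 = 1.49×10^-6 m⁴; J_BC = π(0.0866)⁴/32 = 5.52×10^-6 m⁴.
θ = (T/G)·Σ L_i/J_i = (215.0/43.9×10⁹)·(0.321/1.49×10^-6 + 1.22/5.52×10^-6) = 2.138×10^-3 rad.

0.123°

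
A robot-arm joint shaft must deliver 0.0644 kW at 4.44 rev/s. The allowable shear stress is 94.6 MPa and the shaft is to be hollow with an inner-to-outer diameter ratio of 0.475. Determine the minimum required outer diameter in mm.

5.08 mm

ω = 2π·4.44 = 27.90 rad/s, so T = P/ω = 0.0644×10³ / 27.90 = 2.308 N·m.
For a hollow shaft with d_i/d_o = 0.475: τ_max = 16T/(π d_o³ (1−k⁴)), so d_o = [16T/(π τ_allow (1−k⁴))]^(1/3) = [16·2.308/(π·9.46×10^7·0.9491)]^(1/3) = 0.005078 m.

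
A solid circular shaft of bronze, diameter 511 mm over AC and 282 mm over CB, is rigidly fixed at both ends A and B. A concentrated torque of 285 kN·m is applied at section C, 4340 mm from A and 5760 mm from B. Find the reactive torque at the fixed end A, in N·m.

266000 N·m

Compatibility: T_A·a/J_AC = T_B·b/J_CB with T_A + T_B = T₀.
J_AC = 6.69×10^-3 m⁴, J_CB = 6.21×10^-4 m⁴, so T_A = T₀·(J_AC/a)/((J_AC/a)+(J_CB/b)) = 266400 N·m, T_B = 18620 N·m.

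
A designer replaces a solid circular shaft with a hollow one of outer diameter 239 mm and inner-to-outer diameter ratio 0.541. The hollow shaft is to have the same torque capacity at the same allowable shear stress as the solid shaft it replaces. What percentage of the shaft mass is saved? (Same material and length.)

Equal τ_max and T ⇒ the solid shaft needs d_s³ = d_o³(1−k⁴), so d_s = 239·(1−0.541⁴)^(1/3) = 232.0 mm.
Area ratio A_h/A_s = d_o²(1−k²)/d_s² = (1−k²)/(1−k⁴)^(2/3) = 0.7508.
Mass saving = 1 − 0.7508 = 24.9 %.

24.9 %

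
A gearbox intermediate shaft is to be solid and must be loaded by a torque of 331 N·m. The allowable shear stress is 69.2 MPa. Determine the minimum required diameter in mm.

For a solid shaft τ_max = 16T/(πd³), so d = (16T/(π τ_allow))^(1/3) = (16·331.0/(π·6.92×10^7))^(1/3) = 0.02899 m.

29.0 mm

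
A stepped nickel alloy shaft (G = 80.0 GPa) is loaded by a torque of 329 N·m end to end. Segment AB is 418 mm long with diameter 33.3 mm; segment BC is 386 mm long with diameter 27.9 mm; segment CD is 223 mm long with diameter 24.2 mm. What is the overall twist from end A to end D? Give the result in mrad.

68.2 mrad

J_AB = π(0.0333)⁴/32 = 1.21×10^-7 m⁴; J_BC = π(0.0279)⁴/32 = 5.95×10^-8 m⁴; J_CD = π(0.0242)⁴/32 = 3.37×10^-8 m⁴.
θ = (T/G)·Σ L_i/J_i = (329.0/80.0×10⁹)·(0.418/1.21×10^-7 + 0.386/5.95×10^-8 + 0.223/3.37×10^-8) = 0.06816 rad.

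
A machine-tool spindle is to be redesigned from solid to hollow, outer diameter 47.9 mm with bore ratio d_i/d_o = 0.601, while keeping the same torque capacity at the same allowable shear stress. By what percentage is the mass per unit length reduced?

Equal τ_max and T ⇒ the solid shaft needs d_s³ = d_o³(1−k⁴), so d_s = 47.9·(1−0.601⁴)^(1/3) = 45.72 mm.
Area ratio A_h/A_s = d_o²(1−k²)/d_s² = (1−k²)/(1−k⁴)^(2/3) = 0.7012.
Mass saving = 1 − 0.7012 = 29.9 %.

29.9 %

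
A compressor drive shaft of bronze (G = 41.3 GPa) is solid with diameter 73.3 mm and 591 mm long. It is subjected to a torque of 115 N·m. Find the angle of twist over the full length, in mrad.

0.581 mrad

J = πd⁴/32 = π(0.0733)⁴/32 = 2.834×10^-6 m⁴.
θ = T·L/(G·J) = 115.0 × 0.591 / (41.3×10⁹ × 2.834×10^-6) = 5.807×10^-4 rad.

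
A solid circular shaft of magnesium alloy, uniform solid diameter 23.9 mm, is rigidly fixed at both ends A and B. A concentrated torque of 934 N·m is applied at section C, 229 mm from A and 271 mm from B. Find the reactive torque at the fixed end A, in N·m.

With uniform GJ and both ends fixed, compatibility θ_AC = θ_CB gives T_A·a = T_B·b, together with T_A + T_B = T₀.
T_A = T₀·b/(a+b) = 934.0·271/500.0 = 506.2 N·m; T_B = 427.8 N·m.

506 N·m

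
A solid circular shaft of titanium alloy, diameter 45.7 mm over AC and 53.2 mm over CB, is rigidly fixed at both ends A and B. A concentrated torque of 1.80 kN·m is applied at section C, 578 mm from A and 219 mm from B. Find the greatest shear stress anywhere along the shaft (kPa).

50500 kPa

Compatibility: T_A·a/J_AC = T_B·b/J_CB with T_A + T_B = T₀.
J_AC = 4.28×10^-7 m⁴, J_CB = 7.86×10^-7 m⁴, so T_A = T₀·(J_AC/a)/((J_AC/a)+(J_CB/b)) = 307.9 N·m, T_B = 1492 N·m.
τ in each portion: τ_AC = 1.64×10^7 Pa, τ_CB = 5.05×10^7 Pa; maximum is in CB.
τ_max = T_CB·r/J = 1492·0.0266/7.86×10^-7 = 5.047×10^7 Pa.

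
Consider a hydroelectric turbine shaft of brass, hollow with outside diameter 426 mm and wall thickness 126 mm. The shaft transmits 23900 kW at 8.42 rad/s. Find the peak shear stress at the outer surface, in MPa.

192 MPa

ω = 8.42 rad/s, so T = P/ω = 23900×10³ / 8.420 = 2.838e6 N·m.
J = π(d_o⁴ − d_i⁴)/32 = π(0.426⁴ − 0.174⁴)/32 = 3.143×10^-3 m⁴.
τ_max = T·r/J = 2.838e6 × 0.213 / 3.143×10^-3 = 1.923×10^8 Pa.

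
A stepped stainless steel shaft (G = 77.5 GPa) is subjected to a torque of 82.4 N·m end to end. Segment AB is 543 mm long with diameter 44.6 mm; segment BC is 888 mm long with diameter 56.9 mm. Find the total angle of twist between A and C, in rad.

J_AB = π(0.0446)⁴/32 = 3.88×10^-7 m⁴; J_BC = π(0.0569)⁴/32 = 1.03×10^-6 m⁴.
θ = (T/G)·Σ L_i/J_i = (82.40/77.5×10⁹)·(0.543/3.88×10^-7 + 0.888/1.03×10^-6) = 2.404×10^-3 rad.

0.00240 rad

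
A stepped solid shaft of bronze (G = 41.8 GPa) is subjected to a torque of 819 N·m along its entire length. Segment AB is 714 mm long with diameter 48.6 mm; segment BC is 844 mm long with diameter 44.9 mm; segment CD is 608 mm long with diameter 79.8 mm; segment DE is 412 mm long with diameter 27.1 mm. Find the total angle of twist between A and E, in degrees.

J_AB = π(0.0486)⁴/32 = 5.48×10^-7 m⁴; J_BC = π(0.0449)⁴/32 = 3.99×10^-7 m⁴; J_CD = π(0.0798)⁴/32 = 3.98×10^-6 m⁴; J_DE = π(0.0271)⁴/32 = 5.30×10^-8 m⁴.
θ = (T/G)·Σ L_i/J_i = (819.0/41.8×10⁹)·(0.714/5.48×10^-7 + 0.844/3.99×10^-7 + 0.608/3.98×10^-6 + 0.412/5.30×10^-8) = 0.2224 rad.

12.7°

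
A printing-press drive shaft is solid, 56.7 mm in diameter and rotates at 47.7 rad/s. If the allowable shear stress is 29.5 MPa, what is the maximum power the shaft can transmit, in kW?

J = πd⁴/32 = π(0.0567)⁴/32 = 1.015×10^-6 m⁴.
T_max = τ_allow·J/r = 2.95×10^7 × 1.015×10^-6 / 0.0284 = 1056 N·m.
ω = 47.7 rad/s, so P_max = T_max·ω = 5.036×10^4 W.

50.4 kW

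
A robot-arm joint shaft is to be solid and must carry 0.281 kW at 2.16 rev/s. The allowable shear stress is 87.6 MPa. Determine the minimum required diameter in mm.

ω = 2π·2.16 = 13.57 rad/s, so T = P/ω = 0.281×10³ / 13.57 = 20.70 N·m.
For a solid shaft τ_max = 16T/(πd³), so d = (16T/(π τ_allow))^(1/3) = (16·20.70/(π·8.76×10^7))^(1/3) = 0.01064 m.

10.6 mm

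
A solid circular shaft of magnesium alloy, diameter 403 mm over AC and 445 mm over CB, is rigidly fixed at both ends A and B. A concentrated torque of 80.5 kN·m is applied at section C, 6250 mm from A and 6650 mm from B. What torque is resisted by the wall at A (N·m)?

Compatibility: T_A·a/J_AC = T_B·b/J_CB with T_A + T_B = T₀.
J_AC = 2.59×10^-3 m⁴, J_CB = 3.85×10^-3 m⁴, so T_A = T₀·(J_AC/a)/((J_AC/a)+(J_CB/b)) = 33580 N·m, T_B = 46920 N·m.

33600 N·m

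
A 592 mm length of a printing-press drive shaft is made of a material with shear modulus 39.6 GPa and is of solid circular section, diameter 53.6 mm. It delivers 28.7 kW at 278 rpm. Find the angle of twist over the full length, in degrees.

1.04°

ω = 2π·278/60 = 29.11 rad/s, so T = P/ω = 28.7×10³ / 29.11 = 985.8 N·m.
J = πd⁴/32 = π(0.0536)⁴/32 = 8.103×10^-7 m⁴.
θ = T·L/(G·J) = 985.8 × 0.592 / (39.6×10⁹ × 8.103×10^-7) = 0.01819 rad.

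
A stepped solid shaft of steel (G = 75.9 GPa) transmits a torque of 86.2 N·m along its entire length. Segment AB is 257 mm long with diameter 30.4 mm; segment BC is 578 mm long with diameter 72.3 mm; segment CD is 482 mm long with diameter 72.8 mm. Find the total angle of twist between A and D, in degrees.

J_AB = π(0.0304)⁴/32 = 8.38×10^-8 m⁴; J_BC = π(0.0723)⁴/32 = 2.68×10^-6 m⁴; J_CD = π(0.0728)⁴/32 = 2.76×10^-6 m⁴.
θ = (T/G)·Σ L_i/J_i = (86.20/75.9×10⁹)·(0.257/8.38×10^-8 + 0.578/2.68×10^-6 + 0.482/2.76×10^-6) = 3.924×10^-3 rad.

0.225°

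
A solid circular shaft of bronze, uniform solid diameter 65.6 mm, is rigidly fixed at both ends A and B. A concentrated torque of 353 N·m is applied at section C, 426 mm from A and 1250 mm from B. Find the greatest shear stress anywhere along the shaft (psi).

With uniform GJ and both ends fixed, compatibility θ_AC = θ_CB gives T_A·a = T_B·b, together with T_A + T_B = T₀.
T_A = T₀·b/(a+b) = 353.0·1250/1676 = 263.3 N·m; T_B = 89.72 N·m.
τ in each portion: τ_AC = 4.75×10^6 Pa, τ_CB = 1.62×10^6 Pa; maximum is in AC.
τ_max = T_AC·r/J = 263.3·0.0328/1.82×10^-6 = 4.750×10^6 Pa.

689 psi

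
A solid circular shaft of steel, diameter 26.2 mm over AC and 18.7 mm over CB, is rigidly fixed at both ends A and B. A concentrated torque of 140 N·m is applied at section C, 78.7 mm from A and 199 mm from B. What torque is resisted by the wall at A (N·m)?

127 N·m

Compatibility: T_A·a/J_AC = T_B·b/J_CB with T_A + T_B = T₀.
J_AC = 4.63×10^-8 m⁴, J_CB = 1.20×10^-8 m⁴, so T_A = T₀·(J_AC/a)/((J_AC/a)+(J_CB/b)) = 127.0 N·m, T_B = 13.03 N·m.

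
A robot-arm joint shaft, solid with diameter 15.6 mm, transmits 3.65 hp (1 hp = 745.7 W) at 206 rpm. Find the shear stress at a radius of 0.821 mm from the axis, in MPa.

ω = 2π·206/60 = 21.57 rad/s, so T = P/ω = 3.65×745.7 / 21.57 = 126.2 N·m.
J = πd⁴/32 = π(0.0156)⁴/32 = 5.814×10^-9 m⁴.
Shear stress varies linearly with radius: τ = T·r/J = 126.2 × 8.21e-4 / 5.814×10^-9 = 1.782×10^7 Pa.

17.8 MPa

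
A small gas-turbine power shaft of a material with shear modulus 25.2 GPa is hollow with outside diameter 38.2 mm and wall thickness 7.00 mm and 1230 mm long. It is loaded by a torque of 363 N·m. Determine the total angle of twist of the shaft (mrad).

101 mrad

J = π(d_o⁴ − d_i⁴)/32 = π(0.0382⁴ − 0.0242⁴)/32 = 1.754×10^-7 m⁴.
θ = T·L/(G·J) = 363.0 × 1.23 / (25.2×10⁹ × 1.754×10^-7) = 0.1010 rad.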